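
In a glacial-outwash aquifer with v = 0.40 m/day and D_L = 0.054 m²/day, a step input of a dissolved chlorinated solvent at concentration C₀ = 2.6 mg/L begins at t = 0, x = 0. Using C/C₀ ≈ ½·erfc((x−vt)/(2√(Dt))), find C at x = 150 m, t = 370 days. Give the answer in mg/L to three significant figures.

For a continuous step input, C/C₀ ≈ ½·erfc((x−vt)/(2√(Dt))).
vt = 0.40 × 370 = 148 m and 2√(Dt) = 2√(0.054 × 370) = 8.940 m.
Argument (x−vt)/(2√(Dt)) = (150 − 148)/8.940 = 0.2237; ½·erfc(0.2237) = 0.3759.
C = 2.6 × 0.3759 = 0.977 mg/L.

0.977 mg/L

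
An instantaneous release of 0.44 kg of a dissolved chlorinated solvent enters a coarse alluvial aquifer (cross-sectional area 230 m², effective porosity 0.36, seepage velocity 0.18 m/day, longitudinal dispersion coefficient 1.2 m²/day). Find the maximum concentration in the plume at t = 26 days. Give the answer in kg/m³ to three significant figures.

The peak of an instantaneous 1D plume sits at x = vt; there the Gaussian factor is 1 and C_max = M/(n_e·A·√(4πDt)), where n_e·A is the pore area the mass is dissolved in.
√(4πDt) = √(4π × 1.2 × 26) = 19.80 m, so C_max = 0.44/(0.36 × 230 × 19.80) = 0.000268 kg/m³.

0.000268 kg/m³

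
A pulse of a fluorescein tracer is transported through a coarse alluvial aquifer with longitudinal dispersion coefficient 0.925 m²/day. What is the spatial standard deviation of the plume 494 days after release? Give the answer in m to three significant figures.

30.2 m

Dispersive spreading gives a Gaussian with σ² = 2Dt; advection only shifts the center.
σ = √(2 × 0.925 × 494) = 30.2 m.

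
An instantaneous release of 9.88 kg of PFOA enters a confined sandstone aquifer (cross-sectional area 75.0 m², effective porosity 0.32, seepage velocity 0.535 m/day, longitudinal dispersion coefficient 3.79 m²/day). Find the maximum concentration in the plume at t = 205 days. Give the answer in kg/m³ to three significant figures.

The peak of an instantaneous 1D plume sits at x = vt; there the Gaussian factor is 1 and C_max = M/(n_e·A·√(4πDt)), where n_e·A is the pore area the mass is dissolved in.
√(4πDt) = √(4π × 3.79 × 205) = 98.81 m, so C_max = 9.88/(0.32 × 75.0 × 98.81) = 0.00417 kg/m³.

0.00417 kg/m³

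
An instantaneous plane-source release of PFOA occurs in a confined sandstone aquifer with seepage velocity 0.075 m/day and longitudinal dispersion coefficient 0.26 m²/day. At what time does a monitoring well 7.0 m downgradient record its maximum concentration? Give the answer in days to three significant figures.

For the 1D instantaneous-source solution, setting ∂C/∂t = 0 at fixed x gives v²t² + 2Dt − x² = 0, so t = (√(D² + v²x²) − D)/v².
√(D² + v²x²) = √(0.26² + 0.075² × 7.0²) = 0.5859; v² = 0.005625.
t = (0.5859 − 0.26)/0.005625 = 57.9 days (vs. the pure-advection estimate x/v = 93.3 d).

57.9 days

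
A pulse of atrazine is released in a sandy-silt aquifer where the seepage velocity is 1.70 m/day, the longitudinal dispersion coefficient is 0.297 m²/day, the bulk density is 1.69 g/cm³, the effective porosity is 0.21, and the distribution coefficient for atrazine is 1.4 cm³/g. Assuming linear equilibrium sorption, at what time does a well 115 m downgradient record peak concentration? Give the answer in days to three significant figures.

Retardation factor R = 1 + ρ_b·K_d/n = 1 + 1.69 × 1.4/0.21 = 12.27.
Sorption retards both mechanisms: v_R = v/R = 0.1385 m/day, D_R = D/R = 0.02421 m²/day.
Peak time from v_R²t² + 2D_R t − x² = 0: t = (√(D_R² + v_R²x²) − D_R)/v_R².
√(D_R² + v_R²x²) = √(0.02421² + 0.1385² × 115²) = 15.93; v_R² = 0.01918.
t = (15.93 − 0.02421)/0.01918 = 829 days.

829 days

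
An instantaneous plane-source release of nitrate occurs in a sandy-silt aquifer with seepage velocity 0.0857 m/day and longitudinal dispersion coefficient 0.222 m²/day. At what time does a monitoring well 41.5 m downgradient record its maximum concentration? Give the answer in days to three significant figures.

455 days

For the 1D instantaneous-source solution, setting ∂C/∂t = 0 at fixed x gives v²t² + 2Dt − x² = 0, so t = (√(D² + v²x²) − D)/v².
√(D² + v²x²) = √(0.222² + 0.0857² × 41.5²) = 3.563; v² = 0.00734449.
t = (3.563 − 0.222)/0.00734449 = 455 days (vs. the pure-advection estimate x/v = 484 d).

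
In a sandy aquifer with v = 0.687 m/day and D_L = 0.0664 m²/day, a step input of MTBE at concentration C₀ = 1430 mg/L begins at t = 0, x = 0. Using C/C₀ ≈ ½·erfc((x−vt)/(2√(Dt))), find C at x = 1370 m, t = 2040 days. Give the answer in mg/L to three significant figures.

For a continuous step input, C/C₀ ≈ ½·erfc((x−vt)/(2√(Dt))).
vt = 0.687 × 2040 = 1401.48 m and 2√(Dt) = 2√(0.0664 × 2040) = 23.28 m.
Argument (x−vt)/(2√(Dt)) = (1370 − 1401.48)/23.28 = -1.352; ½·erfc(-1.352) = 0.9721.
C = 1430 × 0.9721 = 1390 mg/L.

1390 mg/L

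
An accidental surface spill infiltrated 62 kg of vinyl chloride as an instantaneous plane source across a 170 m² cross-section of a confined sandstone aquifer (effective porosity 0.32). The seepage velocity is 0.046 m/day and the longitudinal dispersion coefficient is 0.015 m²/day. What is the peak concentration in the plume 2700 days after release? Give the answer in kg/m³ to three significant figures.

The peak of an instantaneous 1D plume sits at x = vt; there the Gaussian factor is 1 and C_max = M/(n_e·A·√(4πDt)), where n_e·A is the pore area the mass is dissolved in.
√(4πDt) = √(4π × 0.015 × 2700) = 22.56 m, so C_max = 62/(0.32 × 170 × 22.56) = 0.0505 kg/m³.

0.0505 kg/m³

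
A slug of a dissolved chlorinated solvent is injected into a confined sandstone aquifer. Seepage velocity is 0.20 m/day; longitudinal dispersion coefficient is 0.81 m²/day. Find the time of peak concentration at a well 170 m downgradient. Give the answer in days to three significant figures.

830 days

For the 1D instantaneous-source solution, setting ∂C/∂t = 0 at fixed x gives v²t² + 2Dt − x² = 0, so t = (√(D² + v²x²) − D)/v².
√(D² + v²x²) = √(0.81² + 0.20² × 170²) = 34.01; v² = 0.04.
t = (34.01 − 0.81)/0.04 = 830 days (vs. the pure-advection estimate x/v = 850 d).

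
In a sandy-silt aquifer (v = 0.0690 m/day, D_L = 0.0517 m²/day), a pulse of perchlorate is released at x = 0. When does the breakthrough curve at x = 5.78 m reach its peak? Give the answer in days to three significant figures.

For the 1D instantaneous-source solution, setting ∂C/∂t = 0 at fixed x gives v²t² + 2Dt − x² = 0, so t = (√(D² + v²x²) − D)/v².
√(D² + v²x²) = √(0.0517² + 0.0690² × 5.78²) = 0.4022; v² = 0.004761.
t = (0.4022 − 0.0517)/0.004761 = 73.6 days (vs. the pure-advection estimate x/v = 83.8 d).

73.6 days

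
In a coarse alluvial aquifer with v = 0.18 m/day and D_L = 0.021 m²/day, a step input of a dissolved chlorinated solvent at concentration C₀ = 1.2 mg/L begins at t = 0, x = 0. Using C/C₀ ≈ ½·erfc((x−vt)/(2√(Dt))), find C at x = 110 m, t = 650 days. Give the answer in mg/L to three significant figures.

For a continuous step input, C/C₀ ≈ ½·erfc((x−vt)/(2√(Dt))).
vt = 0.18 × 650 = 117 m and 2√(Dt) = 2√(0.021 × 650) = 7.389 m.
Argument (x−vt)/(2√(Dt)) = (110 − 117)/7.389 = -0.9474; ½·erfc(-0.9474) = 0.9098.
C = 1.2 × 0.9098 = 1.09 mg/L.

1.09 mg/L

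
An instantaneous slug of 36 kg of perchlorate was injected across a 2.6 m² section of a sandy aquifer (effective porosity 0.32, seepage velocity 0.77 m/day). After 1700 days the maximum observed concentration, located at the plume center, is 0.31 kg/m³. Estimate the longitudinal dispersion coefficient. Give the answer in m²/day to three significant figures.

At the plume center C_max = M/(n_e·A·√(4πDt)), so D = M²/(4πt·(n_e·A·C_max)²).
n_e·A·C_max = 0.32 × 2.6 × 0.31 = 0.2579 kg/m.
D = 36²/(4π × 1700 × 0.2579²) = 0.912 m²/day.

0.912 m²/day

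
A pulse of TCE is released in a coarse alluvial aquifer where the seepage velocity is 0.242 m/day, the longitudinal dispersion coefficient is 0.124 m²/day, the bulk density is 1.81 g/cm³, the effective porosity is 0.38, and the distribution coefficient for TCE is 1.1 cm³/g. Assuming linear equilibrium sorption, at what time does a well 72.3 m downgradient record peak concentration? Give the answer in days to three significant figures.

1850 days

Retardation factor R = 1 + ρ_b·K_d/n = 1 + 1.81 × 1.1/0.38 = 6.239.
Sorption retards both mechanisms: v_R = v/R = 0.03879 m/day, D_R = D/R = 0.01987 m²/day.
Peak time from v_R²t² + 2D_R t − x² = 0: t = (√(D_R² + v_R²x²) − D_R)/v_R².
√(D_R² + v_R²x²) = √(0.01987² + 0.03879² × 72.3²) = 2.805; v_R² = 0.001505.
t = (2.805 − 0.01987)/0.001505 = 1850 days.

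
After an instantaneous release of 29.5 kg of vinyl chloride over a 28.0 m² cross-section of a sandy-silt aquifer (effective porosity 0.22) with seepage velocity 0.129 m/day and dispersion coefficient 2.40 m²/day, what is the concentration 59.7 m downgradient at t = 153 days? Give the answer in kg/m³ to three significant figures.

For an instantaneous plane source, C(x,t) = M/(n_e·A·√(4πDt)) · exp(−(x−vt)²/(4Dt)), with n_e·A the pore (flow) area.
Plume center vt = 0.129 × 153 = 19.737 m, so the well at 59.7 m is 39.963 m downgradient of the peak.
√(4πDt) = 67.93 m, giving peak height M/(n_e·A·√(4πDt)) = 29.5/(0.22 × 28.0 × 67.93) = 0.07050 kg/m³.
(x−vt)²/(4Dt) = (39.963)²/(4 × 2.40 × 153) = 1.087; exp(−1.087) = 0.3372.
C = 0.07050 × 0.3372 = 0.0238 kg/m³.

0.0238 kg/m³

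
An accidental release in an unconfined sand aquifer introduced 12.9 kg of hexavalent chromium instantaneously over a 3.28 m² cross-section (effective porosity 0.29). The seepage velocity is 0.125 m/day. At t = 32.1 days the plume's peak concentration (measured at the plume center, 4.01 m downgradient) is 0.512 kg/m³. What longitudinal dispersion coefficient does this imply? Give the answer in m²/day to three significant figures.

At the plume center C_max = M/(n_e·A·√(4πDt)), so D = M²/(4πt·(n_e·A·C_max)²).
n_e·A·C_max = 0.29 × 3.28 × 0.512 = 0.4870 kg/m.
D = 12.9²/(4π × 32.1 × 0.4870²) = 1.74 m²/day.

1.74 m²/day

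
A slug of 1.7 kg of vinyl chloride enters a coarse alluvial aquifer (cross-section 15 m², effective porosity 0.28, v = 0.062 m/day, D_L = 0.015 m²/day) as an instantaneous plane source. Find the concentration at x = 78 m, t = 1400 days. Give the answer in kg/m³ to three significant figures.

For an instantaneous plane source, C(x,t) = M/(n_e·A·√(4πDt)) · exp(−(x−vt)²/(4Dt)), with n_e·A the pore (flow) area.
Plume center vt = 0.062 × 1400 = 86.8 m, so the well at 78 m is 8.8 m upgradient of the peak.
√(4πDt) = 16.24 m, giving peak height M/(n_e·A·√(4πDt)) = 1.7/(0.28 × 15 × 16.24) = 0.02492 kg/m³.
(x−vt)²/(4Dt) = (-8.8)²/(4 × 0.015 × 1400) = 0.9219; exp(−0.9219) = 0.3978.
C = 0.02492 × 0.3978 = 0.00991 kg/m³.

0.00991 kg/m³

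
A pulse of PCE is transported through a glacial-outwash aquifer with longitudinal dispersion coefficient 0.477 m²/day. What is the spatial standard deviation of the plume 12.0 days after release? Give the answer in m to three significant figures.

Dispersive spreading gives a Gaussian with σ² = 2Dt; advection only shifts the center.
σ = √(2 × 0.477 × 12.0) = 3.38 m.

3.38 m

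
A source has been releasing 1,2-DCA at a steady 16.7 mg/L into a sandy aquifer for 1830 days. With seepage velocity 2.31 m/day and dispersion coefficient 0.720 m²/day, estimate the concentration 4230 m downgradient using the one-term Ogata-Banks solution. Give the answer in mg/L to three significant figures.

For a continuous step input, C/C₀ ≈ ½·erfc((x−vt)/(2√(Dt))).
vt = 2.31 × 1830 = 4227.3 m and 2√(Dt) = 2√(0.720 × 1830) = 72.60 m.
Argument (x−vt)/(2√(Dt)) = (4230 − 4227.3)/72.60 = 0.03719; ½·erfc(0.03719) = 0.4790.
C = 16.7 × 0.4790 = 8.00 mg/L.

8.00 mg/L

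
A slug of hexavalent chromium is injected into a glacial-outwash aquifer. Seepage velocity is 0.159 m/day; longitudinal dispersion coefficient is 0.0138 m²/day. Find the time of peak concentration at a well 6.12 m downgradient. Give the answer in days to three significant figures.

37.9 days

For the 1D instantaneous-source solution, setting ∂C/∂t = 0 at fixed x gives v²t² + 2Dt − x² = 0, so t = (√(D² + v²x²) − D)/v².
√(D² + v²x²) = √(0.0138² + 0.159² × 6.12²) = 0.9732; v² = 0.025281.
t = (0.9732 − 0.0138)/0.025281 = 37.9 days (vs. the pure-advection estimate x/v = 38.5 d).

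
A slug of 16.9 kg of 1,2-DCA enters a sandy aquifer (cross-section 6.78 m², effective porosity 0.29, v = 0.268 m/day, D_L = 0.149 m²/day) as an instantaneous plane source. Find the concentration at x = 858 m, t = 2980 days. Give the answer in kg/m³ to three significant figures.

0.0158 kg/m³

For an instantaneous plane source, C(x,t) = M/(n_e·A·√(4πDt)) · exp(−(x−vt)²/(4Dt)), with n_e·A the pore (flow) area.
Plume center vt = 0.268 × 2980 = 798.64 m, so the well at 858 m is 59.36 m downgradient of the peak.
√(4πDt) = 74.70 m, giving peak height M/(n_e·A·√(4πDt)) = 16.9/(0.29 × 6.78 × 74.70) = 0.1151 kg/m³.
(x−vt)²/(4Dt) = (59.36)²/(4 × 0.149 × 2980) = 1.984; exp(−1.984) = 0.1375.
C = 0.1151 × 0.1375 = 0.0158 kg/m³.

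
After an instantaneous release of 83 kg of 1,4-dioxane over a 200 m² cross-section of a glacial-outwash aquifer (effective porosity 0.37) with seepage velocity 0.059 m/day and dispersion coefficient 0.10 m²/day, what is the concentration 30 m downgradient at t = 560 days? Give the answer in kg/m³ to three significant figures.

For an instantaneous plane source, C(x,t) = M/(n_e·A·√(4πDt)) · exp(−(x−vt)²/(4Dt)), with n_e·A the pore (flow) area.
Plume center vt = 0.059 × 560 = 33.04 m, so the well at 30 m is 3.04 m upgradient of the peak.
√(4πDt) = 26.53 m, giving peak height M/(n_e·A·√(4πDt)) = 83/(0.37 × 200 × 26.53) = 0.04228 kg/m³.
(x−vt)²/(4Dt) = (-3.04)²/(4 × 0.10 × 560) = 0.04126; exp(−0.04126) = 0.9596.
C = 0.04228 × 0.9596 = 0.0406 kg/m³.

0.0406 kg/m³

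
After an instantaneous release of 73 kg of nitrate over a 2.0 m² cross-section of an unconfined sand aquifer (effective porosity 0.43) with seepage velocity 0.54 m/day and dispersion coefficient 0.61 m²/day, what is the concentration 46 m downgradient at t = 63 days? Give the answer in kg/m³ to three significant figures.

For an instantaneous plane source, C(x,t) = M/(n_e·A·√(4πDt)) · exp(−(x−vt)²/(4Dt)), with n_e·A the pore (flow) area.
Plume center vt = 0.54 × 63 = 34.02 m, so the well at 46 m is 11.98 m downgradient of the peak.
√(4πDt) = 21.98 m, giving peak height M/(n_e·A·√(4πDt)) = 73/(0.43 × 2.0 × 21.98) = 3.862 kg/m³.
(x−vt)²/(4Dt) = (11.98)²/(4 × 0.61 × 63) = 0.9336; exp(−0.9336) = 0.3931.
C = 3.862 × 0.3931 = 1.52 kg/m³.

1.52 kg/m³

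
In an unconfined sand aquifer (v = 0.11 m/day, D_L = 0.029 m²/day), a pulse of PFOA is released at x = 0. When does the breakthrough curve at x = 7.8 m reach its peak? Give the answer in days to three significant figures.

68.6 days

For the 1D instantaneous-source solution, setting ∂C/∂t = 0 at fixed x gives v²t² + 2Dt − x² = 0, so t = (√(D² + v²x²) − D)/v².
√(D² + v²x²) = √(0.029² + 0.11² × 7.8²) = 0.8585; v² = 0.0121.
t = (0.8585 − 0.029)/0.0121 = 68.6 days (vs. the pure-advection estimate x/v = 70.9 d).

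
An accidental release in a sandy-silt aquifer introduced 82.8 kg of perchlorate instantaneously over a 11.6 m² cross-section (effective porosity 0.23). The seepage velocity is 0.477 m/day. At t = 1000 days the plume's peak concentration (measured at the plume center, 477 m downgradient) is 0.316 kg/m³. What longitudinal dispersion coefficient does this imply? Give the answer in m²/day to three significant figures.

0.768 m²/day

At the plume center C_max = M/(n_e·A·√(4πDt)), so D = M²/(4πt·(n_e·A·C_max)²).
n_e·A·C_max = 0.23 × 11.6 × 0.316 = 0.8431 kg/m.
D = 82.8²/(4π × 1000 × 0.8431²) = 0.768 m²/day.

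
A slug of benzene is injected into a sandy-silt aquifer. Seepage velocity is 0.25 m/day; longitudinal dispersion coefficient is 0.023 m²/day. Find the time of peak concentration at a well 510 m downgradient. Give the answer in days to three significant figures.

2040 days

For the 1D instantaneous-source solution, setting ∂C/∂t = 0 at fixed x gives v²t² + 2Dt − x² = 0, so t = (√(D² + v²x²) − D)/v².
√(D² + v²x²) = √(0.023² + 0.25² × 510²) = 127.5; v² = 0.0625.
t = (127.5 − 0.023)/0.0625 = 2040 days (vs. the pure-advection estimate x/v = 2040 d).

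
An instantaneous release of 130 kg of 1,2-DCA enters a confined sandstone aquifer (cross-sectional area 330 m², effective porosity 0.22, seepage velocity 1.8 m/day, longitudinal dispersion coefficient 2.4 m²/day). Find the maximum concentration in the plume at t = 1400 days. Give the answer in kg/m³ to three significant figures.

The peak of an instantaneous 1D plume sits at x = vt; there the Gaussian factor is 1 and C_max = M/(n_e·A·√(4πDt)), where n_e·A is the pore area the mass is dissolved in.
√(4πDt) = √(4π × 2.4 × 1400) = 205.5 m, so C_max = 130/(0.22 × 330 × 205.5) = 0.00871 kg/m³.

0.00871 kg/m³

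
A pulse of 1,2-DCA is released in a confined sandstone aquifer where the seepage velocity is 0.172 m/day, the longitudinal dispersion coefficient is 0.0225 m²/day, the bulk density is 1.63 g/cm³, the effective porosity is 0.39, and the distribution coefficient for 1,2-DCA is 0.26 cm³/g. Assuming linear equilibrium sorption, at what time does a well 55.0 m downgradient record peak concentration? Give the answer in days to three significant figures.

Retardation factor R = 1 + ρ_b·K_d/n = 1 + 1.63 × 0.26/0.39 = 2.087.
Sorption retards both mechanisms: v_R = v/R = 0.08241 m/day, D_R = D/R = 0.01078 m²/day.
Peak time from v_R²t² + 2D_R t − x² = 0: t = (√(D_R² + v_R²x²) − D_R)/v_R².
√(D_R² + v_R²x²) = √(0.01078² + 0.08241² × 55.0²) = 4.533; v_R² = 0.006791.
t = (4.533 − 0.01078)/0.006791 = 666 days.

666 days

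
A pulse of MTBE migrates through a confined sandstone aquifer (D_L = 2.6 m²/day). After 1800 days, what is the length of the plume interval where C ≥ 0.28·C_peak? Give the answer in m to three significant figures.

309 m

The plume is Gaussian with σ = √(2Dt) = √(2 × 2.6 × 1800) = 96.75 m.
C/C_peak = exp(−Δx²/(2σ²)) = 0.28 ⇒ Δx = σ·√(−2 ln 0.28) = 96.75 × 1.596 = 154.4 m.
Width = 2Δx = 309 m.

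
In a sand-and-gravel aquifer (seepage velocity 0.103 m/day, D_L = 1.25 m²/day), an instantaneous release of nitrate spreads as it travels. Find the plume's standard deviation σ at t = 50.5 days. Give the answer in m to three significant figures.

11.2 m

Dispersive spreading gives a Gaussian with σ² = 2Dt; advection only shifts the center.
σ = √(2 × 1.25 × 50.5) = 11.2 m.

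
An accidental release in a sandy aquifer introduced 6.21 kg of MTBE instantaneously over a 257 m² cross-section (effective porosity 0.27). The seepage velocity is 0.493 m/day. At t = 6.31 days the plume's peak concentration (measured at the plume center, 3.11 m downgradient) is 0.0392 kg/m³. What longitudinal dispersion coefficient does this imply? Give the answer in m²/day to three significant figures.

At the plume center C_max = M/(n_e·A·√(4πDt)), so D = M²/(4πt·(n_e·A·C_max)²).
n_e·A·C_max = 0.27 × 257 × 0.0392 = 2.720 kg/m.
D = 6.21²/(4π × 6.31 × 2.720²) = 0.0657 m²/day.

0.0657 m²/day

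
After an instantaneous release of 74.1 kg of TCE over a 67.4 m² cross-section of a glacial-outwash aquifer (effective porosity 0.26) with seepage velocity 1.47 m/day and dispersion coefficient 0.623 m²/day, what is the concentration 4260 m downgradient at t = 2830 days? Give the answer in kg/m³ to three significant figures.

For an instantaneous plane source, C(x,t) = M/(n_e·A·√(4πDt)) · exp(−(x−vt)²/(4Dt)), with n_e·A the pore (flow) area.
Plume center vt = 1.47 × 2830 = 4160.1 m, so the well at 4260 m is 99.9 m downgradient of the peak.
√(4πDt) = 148.8 m, giving peak height M/(n_e·A·√(4πDt)) = 74.1/(0.26 × 67.4 × 148.8) = 0.02842 kg/m³.
(x−vt)²/(4Dt) = (99.9)²/(4 × 0.623 × 2830) = 1.415; exp(−1.415) = 0.2429.
C = 0.02842 × 0.2429 = 0.00690 kg/m³.

0.00690 kg/m³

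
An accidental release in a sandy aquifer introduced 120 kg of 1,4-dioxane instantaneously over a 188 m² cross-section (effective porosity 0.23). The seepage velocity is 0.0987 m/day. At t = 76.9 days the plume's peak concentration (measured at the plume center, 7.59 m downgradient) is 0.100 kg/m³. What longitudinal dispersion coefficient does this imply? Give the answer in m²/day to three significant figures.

At the plume center C_max = M/(n_e·A·√(4πDt)), so D = M²/(4πt·(n_e·A·C_max)²).
n_e·A·C_max = 0.23 × 188 × 0.100 = 4.324 kg/m.
D = 120²/(4π × 76.9 × 4.324²) = 0.797 m²/day.

0.797 m²/day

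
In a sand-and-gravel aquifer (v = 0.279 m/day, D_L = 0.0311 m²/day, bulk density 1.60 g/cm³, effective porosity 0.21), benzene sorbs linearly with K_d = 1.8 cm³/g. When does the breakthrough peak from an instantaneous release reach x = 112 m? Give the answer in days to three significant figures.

Retardation factor R = 1 + ρ_b·K_d/n = 1 + 1.60 × 1.8/0.21 = 14.71.
Sorption retards both mechanisms: v_R = v/R = 0.01897 m/day, D_R = D/R = 0.002114 m²/day.
Peak time from v_R²t² + 2D_R t − x² = 0: t = (√(D_R² + v_R²x²) − D_R)/v_R².
√(D_R² + v_R²x²) = √(0.002114² + 0.01897² × 112²) = 2.125; v_R² = 0.0003599.
t = (2.125 − 0.002114)/0.0003599 = 5900 days.

5900 days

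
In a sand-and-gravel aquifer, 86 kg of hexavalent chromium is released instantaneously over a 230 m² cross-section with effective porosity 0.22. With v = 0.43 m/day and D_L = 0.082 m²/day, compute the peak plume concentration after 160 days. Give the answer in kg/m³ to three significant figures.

The peak of an instantaneous 1D plume sits at x = vt; there the Gaussian factor is 1 and C_max = M/(n_e·A·√(4πDt)), where n_e·A is the pore area the mass is dissolved in.
√(4πDt) = √(4π × 0.082 × 160) = 12.84 m, so C_max = 86/(0.22 × 230 × 12.84) = 0.132 kg/m³.

0.132 kg/m³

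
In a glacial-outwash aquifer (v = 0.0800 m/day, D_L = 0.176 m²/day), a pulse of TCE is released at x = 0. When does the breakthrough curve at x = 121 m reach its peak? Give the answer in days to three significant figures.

For the 1D instantaneous-source solution, setting ∂C/∂t = 0 at fixed x gives v²t² + 2Dt − x² = 0, so t = (√(D² + v²x²) − D)/v².
√(D² + v²x²) = √(0.176² + 0.0800² × 121²) = 9.682; v² = 0.0064.
t = (9.682 − 0.176)/0.0064 = 1490 days (vs. the pure-advection estimate x/v = 1510 d).

1490 days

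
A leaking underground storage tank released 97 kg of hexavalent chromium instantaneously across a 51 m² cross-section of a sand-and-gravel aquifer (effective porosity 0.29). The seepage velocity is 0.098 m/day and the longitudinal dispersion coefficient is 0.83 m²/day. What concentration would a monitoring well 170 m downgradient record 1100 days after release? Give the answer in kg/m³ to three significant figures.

0.0212 kg/m³

For an instantaneous plane source, C(x,t) = M/(n_e·A·√(4πDt)) · exp(−(x−vt)²/(4Dt)), with n_e·A the pore (flow) area.
Plume center vt = 0.098 × 1100 = 107.8 m, so the well at 170 m is 62.2 m downgradient of the peak.
√(4πDt) = 107.1 m, giving peak height M/(n_e·A·√(4πDt)) = 97/(0.29 × 51 × 107.1) = 0.06124 kg/m³.
(x−vt)²/(4Dt) = (62.2)²/(4 × 0.83 × 1100) = 1.059; exp(−1.059) = 0.3468.
C = 0.06124 × 0.3468 = 0.0212 kg/m³.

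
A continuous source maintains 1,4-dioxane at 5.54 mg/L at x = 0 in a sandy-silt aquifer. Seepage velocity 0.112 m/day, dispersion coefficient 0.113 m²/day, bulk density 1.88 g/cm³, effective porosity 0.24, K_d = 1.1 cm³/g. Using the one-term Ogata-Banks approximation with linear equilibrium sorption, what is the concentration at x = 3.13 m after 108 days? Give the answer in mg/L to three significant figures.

Retardation factor R = 1 + ρ_b·K_d/n = 1 + 1.88 × 1.1/0.24 = 9.617.
Sorption retards both mechanisms: v_R = v/R = 0.01165 m/day, D_R = D/R = 0.01175 m²/day.
v_R·t = 0.01165 × 108 = 1.2582 m; 2√(D_R t) = 2.253 m; argument = (3.13 − 1.2582)/2.253 = 0.8308.
C = C₀ × ½·erfc(0.8308) = 5.54 × 0.1200 = 0.665 mg/L.

0.665 mg/L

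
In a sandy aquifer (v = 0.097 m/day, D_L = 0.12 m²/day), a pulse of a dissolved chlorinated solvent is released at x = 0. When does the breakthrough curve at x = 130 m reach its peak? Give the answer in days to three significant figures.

For the 1D instantaneous-source solution, setting ∂C/∂t = 0 at fixed x gives v²t² + 2Dt − x² = 0, so t = (√(D² + v²x²) − D)/v².
√(D² + v²x²) = √(0.12² + 0.097² × 130²) = 12.61; v² = 0.009409.
t = (12.61 − 0.12)/0.009409 = 1330 days (vs. the pure-advection estimate x/v = 1340 d).

1330 days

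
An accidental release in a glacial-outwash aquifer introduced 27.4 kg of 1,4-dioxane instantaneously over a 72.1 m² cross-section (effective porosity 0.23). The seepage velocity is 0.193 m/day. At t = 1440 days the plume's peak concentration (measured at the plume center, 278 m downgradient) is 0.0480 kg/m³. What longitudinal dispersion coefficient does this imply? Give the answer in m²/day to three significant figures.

At the plume center C_max = M/(n_e·A·√(4πDt)), so D = M²/(4πt·(n_e·A·C_max)²).
n_e·A·C_max = 0.23 × 72.1 × 0.0480 = 0.7960 kg/m.
D = 27.4²/(4π × 1440 × 0.7960²) = 0.0655 m²/day.

0.0655 m²/day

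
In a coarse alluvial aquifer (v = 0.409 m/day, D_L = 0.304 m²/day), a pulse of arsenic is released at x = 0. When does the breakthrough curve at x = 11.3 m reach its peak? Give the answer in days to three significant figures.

25.9 days

For the 1D instantaneous-source solution, setting ∂C/∂t = 0 at fixed x gives v²t² + 2Dt − x² = 0, so t = (√(D² + v²x²) − D)/v².
√(D² + v²x²) = √(0.304² + 0.409² × 11.3²) = 4.632; v² = 0.167281.
t = (4.632 − 0.304)/0.167281 = 25.9 days (vs. the pure-advection estimate x/v = 27.6 d).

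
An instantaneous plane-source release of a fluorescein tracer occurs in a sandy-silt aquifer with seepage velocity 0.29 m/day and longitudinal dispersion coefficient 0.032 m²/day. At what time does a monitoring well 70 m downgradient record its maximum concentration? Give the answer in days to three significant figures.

241 days

For the 1D instantaneous-source solution, setting ∂C/∂t = 0 at fixed x gives v²t² + 2Dt − x² = 0, so t = (√(D² + v²x²) − D)/v².
√(D² + v²x²) = √(0.032² + 0.29² × 70²) = 20.30; v² = 0.0841.
t = (20.30 − 0.032)/0.0841 = 241 days (vs. the pure-advection estimate x/v = 241 d).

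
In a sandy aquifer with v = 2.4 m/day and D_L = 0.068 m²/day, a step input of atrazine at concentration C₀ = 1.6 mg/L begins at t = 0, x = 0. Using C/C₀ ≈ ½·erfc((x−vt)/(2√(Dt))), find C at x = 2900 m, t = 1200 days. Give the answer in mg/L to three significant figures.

For a continuous step input, C/C₀ ≈ ½·erfc((x−vt)/(2√(Dt))).
vt = 2.4 × 1200 = 2880 m and 2√(Dt) = 2√(0.068 × 1200) = 18.07 m.
Argument (x−vt)/(2√(Dt)) = (2900 − 2880)/18.07 = 1.107; ½·erfc(1.107) = 0.05873.
C = 1.6 × 0.05873 = 0.0940 mg/L.

0.0940 mg/L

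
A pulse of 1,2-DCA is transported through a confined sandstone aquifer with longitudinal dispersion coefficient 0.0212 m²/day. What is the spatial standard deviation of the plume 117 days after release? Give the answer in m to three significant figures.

Dispersive spreading gives a Gaussian with σ² = 2Dt; advection only shifts the center.
σ = √(2 × 0.0212 × 117) = 2.23 m.

2.23 m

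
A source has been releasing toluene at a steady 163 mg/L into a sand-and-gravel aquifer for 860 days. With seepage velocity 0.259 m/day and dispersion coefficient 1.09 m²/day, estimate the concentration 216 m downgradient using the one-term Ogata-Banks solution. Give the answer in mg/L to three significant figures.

For a continuous step input, C/C₀ ≈ ½·erfc((x−vt)/(2√(Dt))).
vt = 0.259 × 860 = 222.74 m and 2√(Dt) = 2√(1.09 × 860) = 61.23 m.
Argument (x−vt)/(2√(Dt)) = (216 − 222.74)/61.23 = -0.1101; ½·erfc(-0.1101) = 0.5619.
C = 163 × 0.5619 = 91.6 mg/L.

91.6 mg/L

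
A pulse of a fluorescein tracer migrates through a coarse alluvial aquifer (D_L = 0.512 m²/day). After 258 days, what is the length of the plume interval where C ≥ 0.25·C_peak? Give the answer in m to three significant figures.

The plume is Gaussian with σ = √(2Dt) = √(2 × 0.512 × 258) = 16.25 m.
C/C_peak = exp(−Δx²/(2σ²)) = 0.25 ⇒ Δx = σ·√(−2 ln 0.25) = 16.25 × 1.665 = 27.06 m.
Width = 2Δx = 54.1 m.

54.1 m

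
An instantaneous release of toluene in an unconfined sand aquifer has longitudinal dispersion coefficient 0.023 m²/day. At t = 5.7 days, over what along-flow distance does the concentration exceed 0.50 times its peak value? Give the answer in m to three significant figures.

The plume is Gaussian with σ = √(2Dt) = √(2 × 0.023 × 5.7) = 0.5121 m.
C/C_peak = exp(−Δx²/(2σ²)) = 0.50 ⇒ Δx = σ·√(−2 ln 0.50) = 0.5121 × 1.177 = 0.6027 m.
Width = 2Δx = 1.21 m.

1.21 m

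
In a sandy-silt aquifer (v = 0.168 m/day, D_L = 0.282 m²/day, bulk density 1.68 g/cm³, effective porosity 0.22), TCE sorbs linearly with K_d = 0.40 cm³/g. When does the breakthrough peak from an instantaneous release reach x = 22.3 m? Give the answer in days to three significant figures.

Retardation factor R = 1 + ρ_b·K_d/n = 1 + 1.68 × 0.40/0.22 = 4.055.
Sorption retards both mechanisms: v_R = v/R = 0.04143 m/day, D_R = D/R = 0.06954 m²/day.
Peak time from v_R²t² + 2D_R t − x² = 0: t = (√(D_R² + v_R²x²) − D_R)/v_R².
√(D_R² + v_R²x²) = √(0.06954² + 0.04143² × 22.3²) = 0.9265; v_R² = 0.001716.
t = (0.9265 − 0.06954)/0.001716 = 499 days.

499 days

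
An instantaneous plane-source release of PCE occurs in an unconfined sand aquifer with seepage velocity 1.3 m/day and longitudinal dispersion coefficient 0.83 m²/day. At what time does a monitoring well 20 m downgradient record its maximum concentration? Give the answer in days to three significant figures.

14.9 days

For the 1D instantaneous-source solution, setting ∂C/∂t = 0 at fixed x gives v²t² + 2Dt − x² = 0, so t = (√(D² + v²x²) − D)/v².
√(D² + v²x²) = √(0.83² + 1.3² × 20²) = 26.01; v² = 1.69.
t = (26.01 − 0.83)/1.69 = 14.9 days (vs. the pure-advection estimate x/v = 15.4 d).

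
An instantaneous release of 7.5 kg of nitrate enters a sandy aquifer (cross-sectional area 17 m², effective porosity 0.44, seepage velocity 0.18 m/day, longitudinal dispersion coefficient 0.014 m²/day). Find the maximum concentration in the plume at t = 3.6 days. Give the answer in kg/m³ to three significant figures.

1.26 kg/m³

The peak of an instantaneous 1D plume sits at x = vt; there the Gaussian factor is 1 and C_max = M/(n_e·A·√(4πDt)), where n_e·A is the pore area the mass is dissolved in.
√(4πDt) = √(4π × 0.014 × 3.6) = 0.7958 m, so C_max = 7.5/(0.44 × 17 × 0.7958) = 1.26 kg/m³.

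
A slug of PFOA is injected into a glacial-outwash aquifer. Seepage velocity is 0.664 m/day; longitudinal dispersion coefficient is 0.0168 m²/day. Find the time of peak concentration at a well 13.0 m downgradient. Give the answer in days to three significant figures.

19.5 days

For the 1D instantaneous-source solution, setting ∂C/∂t = 0 at fixed x gives v²t² + 2Dt − x² = 0, so t = (√(D² + v²x²) − D)/v².
√(D² + v²x²) = √(0.0168² + 0.664² × 13.0²) = 8.632; v² = 0.440896.
t = (8.632 − 0.0168)/0.440896 = 19.5 days (vs. the pure-advection estimate x/v = 19.6 d).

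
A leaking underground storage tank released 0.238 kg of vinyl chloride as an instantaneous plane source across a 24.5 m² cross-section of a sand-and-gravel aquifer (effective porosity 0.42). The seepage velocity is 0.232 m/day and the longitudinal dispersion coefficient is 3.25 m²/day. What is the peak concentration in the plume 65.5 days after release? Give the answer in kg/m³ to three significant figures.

The peak of an instantaneous 1D plume sits at x = vt; there the Gaussian factor is 1 and C_max = M/(n_e·A·√(4πDt)), where n_e·A is the pore area the mass is dissolved in.
√(4πDt) = √(4π × 3.25 × 65.5) = 51.72 m, so C_max = 0.238/(0.42 × 24.5 × 51.72) = 0.000447 kg/m³.

0.000447 kg/m³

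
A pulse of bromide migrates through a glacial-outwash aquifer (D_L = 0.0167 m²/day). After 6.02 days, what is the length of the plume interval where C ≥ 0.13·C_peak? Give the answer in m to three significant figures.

The plume is Gaussian with σ = √(2Dt) = √(2 × 0.0167 × 6.02) = 0.4484 m.
C/C_peak = exp(−Δx²/(2σ²)) = 0.13 ⇒ Δx = σ·√(−2 ln 0.13) = 0.4484 × 2.020 = 0.9058 m.
Width = 2Δx = 1.81 m.

1.81 m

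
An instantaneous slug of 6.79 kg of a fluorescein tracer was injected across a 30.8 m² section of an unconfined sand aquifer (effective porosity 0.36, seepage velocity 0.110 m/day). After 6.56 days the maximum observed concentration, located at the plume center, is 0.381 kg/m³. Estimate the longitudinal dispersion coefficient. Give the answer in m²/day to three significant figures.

At the plume center C_max = M/(n_e·A·√(4πDt)), so D = M²/(4πt·(n_e·A·C_max)²).
n_e·A·C_max = 0.36 × 30.8 × 0.381 = 4.225 kg/m.
D = 6.79²/(4π × 6.56 × 4.225²) = 0.0313 m²/day.

0.0313 m²/day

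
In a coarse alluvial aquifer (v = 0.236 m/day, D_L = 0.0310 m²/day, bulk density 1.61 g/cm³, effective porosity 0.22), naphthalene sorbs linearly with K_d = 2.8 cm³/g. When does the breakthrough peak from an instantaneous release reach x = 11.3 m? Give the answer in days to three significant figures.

1020 days

Retardation factor R = 1 + ρ_b·K_d/n = 1 + 1.61 × 2.8/0.22 = 21.49.
Sorption retards both mechanisms: v_R = v/R = 0.01098 m/day, D_R = D/R = 0.001443 m²/day.
Peak time from v_R²t² + 2D_R t − x² = 0: t = (√(D_R² + v_R²x²) − D_R)/v_R².
√(D_R² + v_R²x²) = √(0.001443² + 0.01098² × 11.3²) = 0.1241; v_R² = 0.0001206.
t = (0.1241 − 0.001443)/0.0001206 = 1020 days.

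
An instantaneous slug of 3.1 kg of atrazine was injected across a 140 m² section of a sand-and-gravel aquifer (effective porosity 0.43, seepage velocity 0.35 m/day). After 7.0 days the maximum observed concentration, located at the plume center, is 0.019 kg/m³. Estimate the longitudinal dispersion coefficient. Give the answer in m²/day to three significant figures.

At the plume center C_max = M/(n_e·A·√(4πDt)), so D = M²/(4πt·(n_e·A·C_max)²).
n_e·A·C_max = 0.43 × 140 × 0.019 = 1.144 kg/m.
D = 3.1²/(4π × 7.0 × 1.144²) = 0.0835 m²/day.

0.0835 m²/day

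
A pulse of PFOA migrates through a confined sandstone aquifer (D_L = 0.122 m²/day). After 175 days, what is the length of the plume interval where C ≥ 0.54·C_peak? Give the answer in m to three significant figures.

The plume is Gaussian with σ = √(2Dt) = √(2 × 0.122 × 175) = 6.535 m.
C/C_peak = exp(−Δx²/(2σ²)) = 0.54 ⇒ Δx = σ·√(−2 ln 0.54) = 6.535 × 1.110 = 7.254 m.
Width = 2Δx = 14.5 m.

14.5 m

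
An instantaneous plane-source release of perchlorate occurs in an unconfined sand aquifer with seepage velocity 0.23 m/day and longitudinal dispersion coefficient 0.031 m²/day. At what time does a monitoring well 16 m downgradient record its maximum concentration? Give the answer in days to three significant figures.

For the 1D instantaneous-source solution, setting ∂C/∂t = 0 at fixed x gives v²t² + 2Dt − x² = 0, so t = (√(D² + v²x²) − D)/v².
√(D² + v²x²) = √(0.031² + 0.23² × 16²) = 3.680; v² = 0.0529.
t = (3.680 − 0.031)/0.0529 = 69.0 days (vs. the pure-advection estimate x/v = 69.6 d).

69.0 days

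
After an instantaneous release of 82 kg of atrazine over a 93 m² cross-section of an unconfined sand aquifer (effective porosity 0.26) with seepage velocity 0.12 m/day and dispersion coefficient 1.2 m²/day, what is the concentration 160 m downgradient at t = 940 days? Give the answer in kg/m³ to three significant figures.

0.0174 kg/m³

For an instantaneous plane source, C(x,t) = M/(n_e·A·√(4πDt)) · exp(−(x−vt)²/(4Dt)), with n_e·A the pore (flow) area.
Plume center vt = 0.12 × 940 = 112.8 m, so the well at 160 m is 47.2 m downgradient of the peak.
√(4πDt) = 119.1 m, giving peak height M/(n_e·A·√(4πDt)) = 82/(0.26 × 93 × 119.1) = 0.02847 kg/m³.
(x−vt)²/(4Dt) = (47.2)²/(4 × 1.2 × 940) = 0.4938; exp(−0.4938) = 0.6103.
C = 0.02847 × 0.6103 = 0.0174 kg/m³.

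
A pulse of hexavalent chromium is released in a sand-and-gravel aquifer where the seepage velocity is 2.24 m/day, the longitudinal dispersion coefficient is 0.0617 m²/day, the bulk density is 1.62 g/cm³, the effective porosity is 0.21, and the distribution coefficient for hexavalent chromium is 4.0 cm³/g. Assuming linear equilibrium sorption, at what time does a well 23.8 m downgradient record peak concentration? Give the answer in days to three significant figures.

Retardation factor R = 1 + ρ_b·K_d/n = 1 + 1.62 × 4.0/0.21 = 31.86.
Sorption retards both mechanisms: v_R = v/R = 0.07031 m/day, D_R = D/R = 0.001937 m²/day.
Peak time from v_R²t² + 2D_R t − x² = 0: t = (√(D_R² + v_R²x²) − D_R)/v_R².
√(D_R² + v_R²x²) = √(0.001937² + 0.07031² × 23.8²) = 1.673; v_R² = 0.004943.
t = (1.673 − 0.001937)/0.004943 = 338 days.

338 days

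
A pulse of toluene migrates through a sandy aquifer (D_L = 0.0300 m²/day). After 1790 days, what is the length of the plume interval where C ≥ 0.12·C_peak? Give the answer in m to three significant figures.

The plume is Gaussian with σ = √(2Dt) = √(2 × 0.0300 × 1790) = 10.36 m.
C/C_peak = exp(−Δx²/(2σ²)) = 0.12 ⇒ Δx = σ·√(−2 ln 0.12) = 10.36 × 2.059 = 21.33 m.
Width = 2Δx = 42.7 m.

42.7 m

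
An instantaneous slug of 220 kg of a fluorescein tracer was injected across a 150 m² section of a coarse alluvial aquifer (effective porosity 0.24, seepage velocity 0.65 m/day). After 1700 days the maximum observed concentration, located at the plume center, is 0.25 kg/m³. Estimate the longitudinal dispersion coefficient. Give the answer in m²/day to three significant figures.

0.0280 m²/day

At the plume center C_max = M/(n_e·A·√(4πDt)), so D = M²/(4πt·(n_e·A·C_max)²).
n_e·A·C_max = 0.24 × 150 × 0.25 = 9.000 kg/m.
D = 220²/(4π × 1700 × 9.000²) = 0.0280 m²/day.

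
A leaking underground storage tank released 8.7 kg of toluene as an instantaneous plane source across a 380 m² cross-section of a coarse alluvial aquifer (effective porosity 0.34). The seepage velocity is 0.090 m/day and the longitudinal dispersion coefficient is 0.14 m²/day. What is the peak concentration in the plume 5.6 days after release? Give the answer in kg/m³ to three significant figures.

The peak of an instantaneous 1D plume sits at x = vt; there the Gaussian factor is 1 and C_max = M/(n_e·A·√(4πDt)), where n_e·A is the pore area the mass is dissolved in.
√(4πDt) = √(4π × 0.14 × 5.6) = 3.139 m, so C_max = 8.7/(0.34 × 380 × 3.139) = 0.0215 kg/m³.

0.0215 kg/m³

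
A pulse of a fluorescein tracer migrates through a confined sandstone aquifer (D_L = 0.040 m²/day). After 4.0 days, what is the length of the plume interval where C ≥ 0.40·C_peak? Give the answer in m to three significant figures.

1.53 m

The plume is Gaussian with σ = √(2Dt) = √(2 × 0.040 × 4.0) = 0.5657 m.
C/C_peak = exp(−Δx²/(2σ²)) = 0.40 ⇒ Δx = σ·√(−2 ln 0.40) = 0.5657 × 1.354 = 0.7660 m.
Width = 2Δx = 1.53 m.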